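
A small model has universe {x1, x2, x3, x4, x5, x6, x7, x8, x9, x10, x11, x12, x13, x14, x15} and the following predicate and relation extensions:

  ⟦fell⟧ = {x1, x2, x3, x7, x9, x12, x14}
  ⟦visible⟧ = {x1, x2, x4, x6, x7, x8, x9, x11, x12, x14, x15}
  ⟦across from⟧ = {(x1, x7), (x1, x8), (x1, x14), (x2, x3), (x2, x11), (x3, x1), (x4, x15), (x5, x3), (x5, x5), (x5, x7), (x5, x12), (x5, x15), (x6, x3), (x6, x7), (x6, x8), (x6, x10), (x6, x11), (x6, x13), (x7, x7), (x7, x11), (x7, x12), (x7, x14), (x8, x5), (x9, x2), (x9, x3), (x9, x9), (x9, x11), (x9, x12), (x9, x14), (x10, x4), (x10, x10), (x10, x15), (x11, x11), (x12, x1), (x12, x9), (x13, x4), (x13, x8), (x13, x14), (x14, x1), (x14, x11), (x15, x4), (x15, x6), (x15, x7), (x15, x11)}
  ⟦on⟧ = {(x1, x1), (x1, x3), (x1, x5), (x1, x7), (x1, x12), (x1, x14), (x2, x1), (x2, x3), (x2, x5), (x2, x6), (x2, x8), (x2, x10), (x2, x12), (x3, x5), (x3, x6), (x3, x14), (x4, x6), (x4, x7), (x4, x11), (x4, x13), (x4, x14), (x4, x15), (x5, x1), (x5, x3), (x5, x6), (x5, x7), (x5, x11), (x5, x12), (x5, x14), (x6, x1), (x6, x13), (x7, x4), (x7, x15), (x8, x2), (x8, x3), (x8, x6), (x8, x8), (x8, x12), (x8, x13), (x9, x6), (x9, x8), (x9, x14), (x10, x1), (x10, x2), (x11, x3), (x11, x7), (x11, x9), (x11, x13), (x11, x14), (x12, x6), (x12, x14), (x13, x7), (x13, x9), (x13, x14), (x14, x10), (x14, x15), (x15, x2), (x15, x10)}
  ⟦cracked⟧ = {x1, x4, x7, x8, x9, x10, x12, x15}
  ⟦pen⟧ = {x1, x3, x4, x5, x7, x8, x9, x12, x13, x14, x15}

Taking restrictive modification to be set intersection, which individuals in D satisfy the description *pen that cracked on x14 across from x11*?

{x9}

⟦that cracked⟧ = ⟦cracked⟧ = {x1, x4, x7, x8, x9, x10, x12, x15}
⟦on x14⟧ = {x : ⟨x, x14⟩ ∈ ⟦on⟧} = {x1, x3, x4, x5, x9, x11, x12, x13}
⟦across from x11⟧ = {x : ⟨x, x11⟩ ∈ ⟦across from⟧} = {x2, x6, x7, x9, x11, x14, x15}
⟦pen⟧ = {x1, x3, x4, x5, x7, x8, x9, x12, x13, x14, x15}
… ∩ ⟦that cracked⟧ = {x1, x3, x4, x5, x7, x8, x9, x12, x13, x14, x15} ∩ {x1, x4, x7, x8, x9, x10, x12, x15} = {x1, x4, x7, x8, x9, x12, x15}
… ∩ ⟦on x14⟧ = {x1, x4, x7, x8, x9, x12, x15} ∩ {x1, x3, x4, x5, x9, x11, x12, x13} = {x1, x4, x9, x12}
… ∩ ⟦across from x11⟧ = {x1, x4, x9, x12} ∩ {x2, x6, x7, x9, x11, x14, x15} = {x9}
So ⟦pen that cracked on x14 across from x11⟧ = {x9}.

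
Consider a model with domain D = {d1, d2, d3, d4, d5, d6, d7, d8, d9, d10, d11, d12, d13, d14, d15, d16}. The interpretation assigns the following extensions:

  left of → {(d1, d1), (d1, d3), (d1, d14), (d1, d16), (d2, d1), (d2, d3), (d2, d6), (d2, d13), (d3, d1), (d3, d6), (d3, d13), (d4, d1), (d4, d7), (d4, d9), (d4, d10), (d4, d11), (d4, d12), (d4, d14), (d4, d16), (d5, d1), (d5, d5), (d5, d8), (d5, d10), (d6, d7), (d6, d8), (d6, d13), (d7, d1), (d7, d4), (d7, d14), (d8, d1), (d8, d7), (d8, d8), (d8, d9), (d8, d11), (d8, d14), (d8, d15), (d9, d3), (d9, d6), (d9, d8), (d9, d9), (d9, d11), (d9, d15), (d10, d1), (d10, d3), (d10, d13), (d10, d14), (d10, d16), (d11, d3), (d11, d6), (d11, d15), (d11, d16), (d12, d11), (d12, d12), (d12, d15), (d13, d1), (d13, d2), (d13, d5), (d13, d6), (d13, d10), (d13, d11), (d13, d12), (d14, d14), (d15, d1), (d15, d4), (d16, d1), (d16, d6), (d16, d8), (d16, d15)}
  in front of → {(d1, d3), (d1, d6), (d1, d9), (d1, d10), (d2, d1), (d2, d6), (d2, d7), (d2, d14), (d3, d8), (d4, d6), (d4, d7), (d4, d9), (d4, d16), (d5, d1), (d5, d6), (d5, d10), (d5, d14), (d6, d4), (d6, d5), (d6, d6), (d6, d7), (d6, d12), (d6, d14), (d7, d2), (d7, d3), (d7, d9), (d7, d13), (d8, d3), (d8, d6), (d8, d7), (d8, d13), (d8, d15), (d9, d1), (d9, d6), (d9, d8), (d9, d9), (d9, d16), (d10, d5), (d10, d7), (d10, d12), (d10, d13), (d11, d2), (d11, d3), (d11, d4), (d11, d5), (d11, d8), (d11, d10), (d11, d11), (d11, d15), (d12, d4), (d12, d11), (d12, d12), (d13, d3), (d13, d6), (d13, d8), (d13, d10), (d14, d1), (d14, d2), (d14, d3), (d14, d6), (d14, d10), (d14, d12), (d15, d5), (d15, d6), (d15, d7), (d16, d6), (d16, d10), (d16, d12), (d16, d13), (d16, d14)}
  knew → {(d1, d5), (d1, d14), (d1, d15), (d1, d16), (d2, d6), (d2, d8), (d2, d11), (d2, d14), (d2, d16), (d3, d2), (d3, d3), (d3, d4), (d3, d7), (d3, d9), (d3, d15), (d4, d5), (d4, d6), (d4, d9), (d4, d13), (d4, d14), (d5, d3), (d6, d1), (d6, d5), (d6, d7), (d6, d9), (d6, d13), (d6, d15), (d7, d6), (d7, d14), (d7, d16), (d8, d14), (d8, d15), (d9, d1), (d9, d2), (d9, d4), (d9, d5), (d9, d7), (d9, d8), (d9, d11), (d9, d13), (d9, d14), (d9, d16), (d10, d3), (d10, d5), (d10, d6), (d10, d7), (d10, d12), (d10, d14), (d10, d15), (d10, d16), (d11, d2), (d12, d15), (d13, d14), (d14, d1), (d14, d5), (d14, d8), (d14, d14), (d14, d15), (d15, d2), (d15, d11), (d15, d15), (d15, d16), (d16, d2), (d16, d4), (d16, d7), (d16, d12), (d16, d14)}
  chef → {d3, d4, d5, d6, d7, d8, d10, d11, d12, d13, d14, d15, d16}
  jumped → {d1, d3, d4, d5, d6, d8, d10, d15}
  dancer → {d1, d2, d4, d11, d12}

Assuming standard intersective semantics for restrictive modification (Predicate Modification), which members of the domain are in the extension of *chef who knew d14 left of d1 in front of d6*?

⟦who knew d14⟧ = {x : ⟨x, d14⟩ ∈ ⟦knew⟧} = {d1, d2, d4, d7, d8, d9, d10, d13, d14, d16}
⟦left of d1⟧ = {x : ⟨x, d1⟩ ∈ ⟦left of⟧} = {d1, d2, d3, d4, d5, d7, d8, d10, d13, d15, d16}
⟦in front of d6⟧ = {x : ⟨x, d6⟩ ∈ ⟦in front of⟧} = {d1, d2, d4, d5, d6, d8, d9, d13, d14, d15, d16}
⟦chef⟧ = {d3, d4, d5, d6, d7, d8, d10, d11, d12, d13, d14, d15, d16}
… ∩ ⟦who knew d14⟧ = {d3, d4, d5, d6, d7, d8, d10, d11, d12, d13, d14, d15, d16} ∩ {d1, d2, d4, d7, d8, d9, d10, d13, d14, d16} = {d4, d7, d8, d10, d13, d14, d16}
… ∩ ⟦left of d1⟧ = {d4, d7, d8, d10, d13, d14, d16} ∩ {d1, d2, d3, d4, d5, d7, d8, d10, d13, d15, d16} = {d4, d7, d8, d10, d13, d16}
… ∩ ⟦in front of d6⟧ = {d4, d7, d8, d10, d13, d16} ∩ {d1, d2, d4, d5, d6, d8, d9, d13, d14, d15, d16} = {d4, d8, d13, d16}
So ⟦chef who knew d14 left of d1 in front of d6⟧ = {d4, d8, d13, d16}.

{d4, d8, d13, d16}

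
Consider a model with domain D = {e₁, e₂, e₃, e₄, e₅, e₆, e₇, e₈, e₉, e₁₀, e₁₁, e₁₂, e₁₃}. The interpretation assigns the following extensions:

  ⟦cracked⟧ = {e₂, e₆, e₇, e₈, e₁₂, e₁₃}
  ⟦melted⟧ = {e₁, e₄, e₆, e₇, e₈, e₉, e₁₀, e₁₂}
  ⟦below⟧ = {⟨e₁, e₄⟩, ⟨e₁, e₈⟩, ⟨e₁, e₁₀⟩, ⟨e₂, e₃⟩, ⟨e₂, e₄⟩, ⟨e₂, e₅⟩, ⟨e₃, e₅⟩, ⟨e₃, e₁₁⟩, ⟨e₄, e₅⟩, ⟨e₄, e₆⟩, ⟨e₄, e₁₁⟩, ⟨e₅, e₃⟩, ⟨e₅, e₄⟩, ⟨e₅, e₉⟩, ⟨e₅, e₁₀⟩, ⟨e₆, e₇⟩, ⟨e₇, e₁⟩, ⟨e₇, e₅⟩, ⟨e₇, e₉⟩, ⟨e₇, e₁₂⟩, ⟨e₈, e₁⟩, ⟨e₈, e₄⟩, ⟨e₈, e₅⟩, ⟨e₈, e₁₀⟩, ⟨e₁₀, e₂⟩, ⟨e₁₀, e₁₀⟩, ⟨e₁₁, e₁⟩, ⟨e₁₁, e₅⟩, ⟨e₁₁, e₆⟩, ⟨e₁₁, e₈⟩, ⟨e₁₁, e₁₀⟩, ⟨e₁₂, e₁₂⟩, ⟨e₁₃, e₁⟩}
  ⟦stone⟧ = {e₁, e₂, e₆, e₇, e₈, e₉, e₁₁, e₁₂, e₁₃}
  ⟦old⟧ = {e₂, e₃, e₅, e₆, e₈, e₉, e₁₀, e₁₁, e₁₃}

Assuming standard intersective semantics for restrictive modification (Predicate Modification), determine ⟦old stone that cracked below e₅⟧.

⟦that cracked⟧ = ⟦cracked⟧ = {e₂, e₆, e₇, e₈, e₁₂, e₁₃}
⟦below e₅⟧ = {x : ⟨x, e₅⟩ ∈ ⟦below⟧} = {e₂, e₃, e₄, e₇, e₈, e₁₁}
⟦stone⟧ = {e₁, e₂, e₆, e₇, e₈, e₉, e₁₁, e₁₂, e₁₃}
… ∩ ⟦that cracked⟧ = {e₁, e₂, e₆, e₇, e₈, e₉, e₁₁, e₁₂, e₁₃} ∩ {e₂, e₆, e₇, e₈, e₁₂, e₁₃} = {e₂, e₆, e₇, e₈, e₁₂, e₁₃}
… ∩ ⟦below e₅⟧ = {e₂, e₆, e₇, e₈, e₁₂, e₁₃} ∩ {e₂, e₃, e₄, e₇, e₈, e₁₁} = {e₂, e₇, e₈}
… ∩ ⟦old⟧ = {e₂, e₇, e₈} ∩ {e₂, e₃, e₅, e₆, e₈, e₉, e₁₀, e₁₁, e₁₃} = {e₂, e₈}
So ⟦old stone that cracked below e₅⟧ = {e₂, e₈}.

{e₂, e₈}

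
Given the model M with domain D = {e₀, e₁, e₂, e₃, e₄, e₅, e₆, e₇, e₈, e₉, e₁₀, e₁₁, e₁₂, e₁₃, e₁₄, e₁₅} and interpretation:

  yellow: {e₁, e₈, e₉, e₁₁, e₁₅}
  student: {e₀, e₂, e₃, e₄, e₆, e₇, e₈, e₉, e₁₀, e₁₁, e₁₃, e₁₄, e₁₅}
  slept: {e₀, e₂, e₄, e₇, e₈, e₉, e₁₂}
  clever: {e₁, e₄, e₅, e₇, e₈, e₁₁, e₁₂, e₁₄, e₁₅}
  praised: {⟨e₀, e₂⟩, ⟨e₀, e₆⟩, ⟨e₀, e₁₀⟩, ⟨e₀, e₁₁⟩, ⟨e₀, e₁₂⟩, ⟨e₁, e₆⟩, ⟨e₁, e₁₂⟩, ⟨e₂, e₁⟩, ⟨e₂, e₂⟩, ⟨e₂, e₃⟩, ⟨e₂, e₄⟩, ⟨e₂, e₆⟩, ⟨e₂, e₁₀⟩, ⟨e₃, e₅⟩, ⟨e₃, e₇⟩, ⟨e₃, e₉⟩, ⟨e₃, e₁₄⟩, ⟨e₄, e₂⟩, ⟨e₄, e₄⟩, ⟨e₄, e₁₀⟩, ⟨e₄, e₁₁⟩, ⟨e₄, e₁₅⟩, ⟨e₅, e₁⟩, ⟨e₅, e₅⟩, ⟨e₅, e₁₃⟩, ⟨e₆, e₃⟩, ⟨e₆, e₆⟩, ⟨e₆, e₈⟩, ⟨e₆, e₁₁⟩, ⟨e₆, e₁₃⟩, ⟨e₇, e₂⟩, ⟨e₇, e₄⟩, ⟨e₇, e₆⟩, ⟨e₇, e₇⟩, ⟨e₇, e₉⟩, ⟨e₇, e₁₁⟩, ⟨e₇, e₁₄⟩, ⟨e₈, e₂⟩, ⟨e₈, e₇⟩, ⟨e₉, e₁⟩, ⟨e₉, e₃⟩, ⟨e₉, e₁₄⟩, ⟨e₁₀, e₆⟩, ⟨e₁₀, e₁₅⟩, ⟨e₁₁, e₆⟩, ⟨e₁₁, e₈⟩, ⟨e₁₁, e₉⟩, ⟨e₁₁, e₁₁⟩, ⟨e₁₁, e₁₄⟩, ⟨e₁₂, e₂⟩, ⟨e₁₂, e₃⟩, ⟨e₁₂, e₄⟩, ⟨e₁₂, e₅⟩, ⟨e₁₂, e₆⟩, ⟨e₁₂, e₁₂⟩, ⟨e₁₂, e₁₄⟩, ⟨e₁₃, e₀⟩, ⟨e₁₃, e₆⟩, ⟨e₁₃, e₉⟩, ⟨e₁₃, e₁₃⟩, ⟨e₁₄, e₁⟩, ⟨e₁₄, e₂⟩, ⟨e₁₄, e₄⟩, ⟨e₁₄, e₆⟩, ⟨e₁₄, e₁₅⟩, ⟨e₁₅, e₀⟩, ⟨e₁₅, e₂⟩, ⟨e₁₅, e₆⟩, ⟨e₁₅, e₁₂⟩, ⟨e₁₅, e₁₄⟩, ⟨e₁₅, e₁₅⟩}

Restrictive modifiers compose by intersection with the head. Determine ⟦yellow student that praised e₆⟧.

{e₁₁, e₁₅}

⟦that praised e₆⟧ = {x : ⟨x, e₆⟩ ∈ ⟦praised⟧} = {e₀, e₁, e₂, e₆, e₇, e₁₀, e₁₁, e₁₂, e₁₃, e₁₄, e₁₅}
⟦student⟧ = {e₀, e₂, e₃, e₄, e₆, e₇, e₈, e₉, e₁₀, e₁₁, e₁₃, e₁₄, e₁₅}
… ∩ ⟦that praised e₆⟧ = {e₀, e₂, e₃, e₄, e₆, e₇, e₈, e₉, e₁₀, e₁₁, e₁₃, e₁₄, e₁₅} ∩ {e₀, e₁, e₂, e₆, e₇, e₁₀, e₁₁, e₁₂, e₁₃, e₁₄, e₁₅} = {e₀, e₂, e₆, e₇, e₁₀, e₁₁, e₁₃, e₁₄, e₁₅}
… ∩ ⟦yellow⟧ = {e₀, e₂, e₆, e₇, e₁₀, e₁₁, e₁₃, e₁₄, e₁₅} ∩ {e₁, e₈, e₉, e₁₁, e₁₅} = {e₁₁, e₁₅}
So ⟦yellow student that praised e₆⟧ = {e₁₁, e₁₅}.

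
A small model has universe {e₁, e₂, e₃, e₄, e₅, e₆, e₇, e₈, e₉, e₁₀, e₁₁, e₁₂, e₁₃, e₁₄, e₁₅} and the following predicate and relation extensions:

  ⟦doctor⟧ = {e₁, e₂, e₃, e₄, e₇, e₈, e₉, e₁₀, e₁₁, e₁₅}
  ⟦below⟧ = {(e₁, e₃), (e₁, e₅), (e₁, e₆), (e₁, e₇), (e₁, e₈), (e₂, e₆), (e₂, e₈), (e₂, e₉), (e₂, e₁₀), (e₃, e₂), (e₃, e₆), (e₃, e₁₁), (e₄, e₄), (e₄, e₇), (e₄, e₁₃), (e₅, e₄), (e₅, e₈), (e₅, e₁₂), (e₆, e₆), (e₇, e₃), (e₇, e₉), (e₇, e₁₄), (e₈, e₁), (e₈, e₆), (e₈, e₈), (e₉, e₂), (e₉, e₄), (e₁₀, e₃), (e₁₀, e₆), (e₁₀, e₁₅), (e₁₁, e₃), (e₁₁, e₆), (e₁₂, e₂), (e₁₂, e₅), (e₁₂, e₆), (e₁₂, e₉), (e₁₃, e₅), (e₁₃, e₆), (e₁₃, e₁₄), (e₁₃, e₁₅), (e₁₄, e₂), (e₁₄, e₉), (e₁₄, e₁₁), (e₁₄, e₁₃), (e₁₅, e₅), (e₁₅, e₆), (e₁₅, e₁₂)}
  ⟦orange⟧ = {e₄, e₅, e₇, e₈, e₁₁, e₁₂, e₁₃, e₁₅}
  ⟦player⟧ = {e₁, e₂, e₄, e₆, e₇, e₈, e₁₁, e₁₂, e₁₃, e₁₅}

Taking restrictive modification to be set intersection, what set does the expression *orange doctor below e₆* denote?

⟦below e₆⟧ = {x : ⟨x, e₆⟩ ∈ ⟦below⟧} = {e₁, e₂, e₃, e₆, e₈, e₁₀, e₁₁, e₁₂, e₁₃, e₁₅}
⟦doctor⟧ = {e₁, e₂, e₃, e₄, e₇, e₈, e₉, e₁₀, e₁₁, e₁₅}
… ∩ ⟦below e₆⟧ = {e₁, e₂, e₃, e₄, e₇, e₈, e₉, e₁₀, e₁₁, e₁₅} ∩ {e₁, e₂, e₃, e₆, e₈, e₁₀, e₁₁, e₁₂, e₁₃, e₁₅} = {e₁, e₂, e₃, e₈, e₁₀, e₁₁, e₁₅}
… ∩ ⟦orange⟧ = {e₁, e₂, e₃, e₈, e₁₀, e₁₁, e₁₅} ∩ {e₄, e₅, e₇, e₈, e₁₁, e₁₂, e₁₃, e₁₅} = {e₈, e₁₁, e₁₅}
So ⟦orange doctor below e₆⟧ = {e₈, e₁₁, e₁₅}.

{e₈, e₁₁, e₁₅}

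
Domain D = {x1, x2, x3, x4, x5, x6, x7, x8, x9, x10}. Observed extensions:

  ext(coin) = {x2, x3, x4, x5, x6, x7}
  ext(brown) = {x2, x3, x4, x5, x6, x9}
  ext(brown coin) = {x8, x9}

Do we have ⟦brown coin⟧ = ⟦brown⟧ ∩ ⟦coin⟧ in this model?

⟦brown⟧ ∩ ⟦coin⟧ = {x2, x3, x4, x5, x6, x9} ∩ {x2, x3, x4, x5, x6, x7} = {x2, x3, x4, x5, x6}
Observed ⟦brown coin⟧ = {x8, x9}.
These differ, so the modifier is not intersective in this model.

no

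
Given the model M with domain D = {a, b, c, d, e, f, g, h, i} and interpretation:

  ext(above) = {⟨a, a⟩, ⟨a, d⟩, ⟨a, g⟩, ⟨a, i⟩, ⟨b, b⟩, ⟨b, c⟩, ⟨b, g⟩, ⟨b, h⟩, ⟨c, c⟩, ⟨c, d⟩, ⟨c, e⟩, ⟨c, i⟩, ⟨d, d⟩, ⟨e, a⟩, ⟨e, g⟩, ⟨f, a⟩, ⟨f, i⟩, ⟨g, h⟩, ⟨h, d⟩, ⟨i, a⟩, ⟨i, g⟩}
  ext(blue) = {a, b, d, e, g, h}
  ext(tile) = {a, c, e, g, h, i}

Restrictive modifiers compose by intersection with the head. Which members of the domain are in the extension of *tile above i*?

{a, c}

⟦above i⟧ = {x : ⟨x, i⟩ ∈ ⟦above⟧} = {a, c, f}
⟦tile⟧ = {a, c, e, g, h, i}
… ∩ ⟦above i⟧ = {a, c, e, g, h, i} ∩ {a, c, f} = {a, c}
So ⟦tile above i⟧ = {a, c}.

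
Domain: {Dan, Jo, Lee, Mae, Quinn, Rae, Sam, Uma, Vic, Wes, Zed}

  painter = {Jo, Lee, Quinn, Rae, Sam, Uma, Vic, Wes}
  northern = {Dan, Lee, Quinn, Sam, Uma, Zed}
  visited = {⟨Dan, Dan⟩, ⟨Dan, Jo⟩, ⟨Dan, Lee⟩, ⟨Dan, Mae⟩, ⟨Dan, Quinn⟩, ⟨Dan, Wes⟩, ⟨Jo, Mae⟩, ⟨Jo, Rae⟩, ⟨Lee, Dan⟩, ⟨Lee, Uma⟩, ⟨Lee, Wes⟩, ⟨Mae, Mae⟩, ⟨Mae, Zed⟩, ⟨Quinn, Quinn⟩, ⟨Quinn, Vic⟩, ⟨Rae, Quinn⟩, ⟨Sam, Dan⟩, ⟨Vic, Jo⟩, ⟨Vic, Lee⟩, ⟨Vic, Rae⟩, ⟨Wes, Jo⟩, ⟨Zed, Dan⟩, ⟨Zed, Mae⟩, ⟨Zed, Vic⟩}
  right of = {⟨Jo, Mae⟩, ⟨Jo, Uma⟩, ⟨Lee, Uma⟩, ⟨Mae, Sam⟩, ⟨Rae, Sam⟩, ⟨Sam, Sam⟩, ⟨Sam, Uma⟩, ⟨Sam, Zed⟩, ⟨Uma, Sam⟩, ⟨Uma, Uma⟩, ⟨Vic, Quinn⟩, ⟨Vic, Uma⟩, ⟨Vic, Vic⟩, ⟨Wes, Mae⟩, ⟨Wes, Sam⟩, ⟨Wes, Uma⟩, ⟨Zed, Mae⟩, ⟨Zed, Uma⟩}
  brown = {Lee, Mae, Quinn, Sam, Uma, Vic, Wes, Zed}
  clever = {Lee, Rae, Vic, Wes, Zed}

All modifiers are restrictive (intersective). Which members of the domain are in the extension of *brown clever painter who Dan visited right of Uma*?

⟦who Dan visited⟧ = {x : ⟨Dan, x⟩ ∈ ⟦visited⟧} = {Dan, Jo, Lee, Mae, Quinn, Wes}
⟦right of Uma⟧ = {x : ⟨x, Uma⟩ ∈ ⟦right of⟧} = {Jo, Lee, Sam, Uma, Vic, Wes, Zed}
⟦painter⟧ = {Jo, Lee, Quinn, Rae, Sam, Uma, Vic, Wes}
… ∩ ⟦who Dan visited⟧ = {Jo, Lee, Quinn, Rae, Sam, Uma, Vic, Wes} ∩ {Dan, Jo, Lee, Mae, Quinn, Wes} = {Jo, Lee, Quinn, Wes}
… ∩ ⟦right of Uma⟧ = {Jo, Lee, Quinn, Wes} ∩ {Jo, Lee, Sam, Uma, Vic, Wes, Zed} = {Jo, Lee, Wes}
… ∩ ⟦brown⟧ = {Jo, Lee, Wes} ∩ {Lee, Mae, Quinn, Sam, Uma, Vic, Wes, Zed} = {Lee, Wes}
… ∩ ⟦clever⟧ = {Lee, Wes} ∩ {Lee, Rae, Vic, Wes, Zed} = {Lee, Wes}
So ⟦brown clever painter who Dan visited right of Uma⟧ = {Lee, Wes}.

{Lee, Wes}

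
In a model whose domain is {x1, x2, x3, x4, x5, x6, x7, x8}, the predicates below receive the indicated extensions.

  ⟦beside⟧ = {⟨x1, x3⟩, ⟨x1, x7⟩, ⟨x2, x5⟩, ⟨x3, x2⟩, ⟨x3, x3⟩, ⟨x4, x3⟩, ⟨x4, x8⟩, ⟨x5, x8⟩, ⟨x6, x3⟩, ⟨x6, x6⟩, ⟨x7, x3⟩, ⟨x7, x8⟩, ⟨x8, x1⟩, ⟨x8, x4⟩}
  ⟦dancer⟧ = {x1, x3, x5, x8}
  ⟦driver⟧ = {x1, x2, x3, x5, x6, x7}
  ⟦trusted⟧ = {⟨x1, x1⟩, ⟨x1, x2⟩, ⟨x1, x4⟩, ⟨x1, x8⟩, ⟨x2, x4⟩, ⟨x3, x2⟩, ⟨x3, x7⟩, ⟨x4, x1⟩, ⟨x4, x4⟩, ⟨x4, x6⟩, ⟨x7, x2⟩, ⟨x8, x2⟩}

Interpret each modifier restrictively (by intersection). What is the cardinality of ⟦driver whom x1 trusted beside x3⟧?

1

⟦whom x1 trusted⟧ = {x : ⟨x1, x⟩ ∈ ⟦trusted⟧} = {x1, x2, x4, x8}
⟦beside x3⟧ = {x : ⟨x, x3⟩ ∈ ⟦beside⟧} = {x1, x3, x4, x6, x7}
⟦driver⟧ = {x1, x2, x3, x5, x6, x7}
… ∩ ⟦whom x1 trusted⟧ = {x1, x2, x3, x5, x6, x7} ∩ {x1, x2, x4, x8} = {x1, x2}
… ∩ ⟦beside x3⟧ = {x1, x2} ∩ {x1, x3, x4, x6, x7} = {x1}
⟦driver whom x1 trusted beside x3⟧ = {x1}, so the cardinality is 1.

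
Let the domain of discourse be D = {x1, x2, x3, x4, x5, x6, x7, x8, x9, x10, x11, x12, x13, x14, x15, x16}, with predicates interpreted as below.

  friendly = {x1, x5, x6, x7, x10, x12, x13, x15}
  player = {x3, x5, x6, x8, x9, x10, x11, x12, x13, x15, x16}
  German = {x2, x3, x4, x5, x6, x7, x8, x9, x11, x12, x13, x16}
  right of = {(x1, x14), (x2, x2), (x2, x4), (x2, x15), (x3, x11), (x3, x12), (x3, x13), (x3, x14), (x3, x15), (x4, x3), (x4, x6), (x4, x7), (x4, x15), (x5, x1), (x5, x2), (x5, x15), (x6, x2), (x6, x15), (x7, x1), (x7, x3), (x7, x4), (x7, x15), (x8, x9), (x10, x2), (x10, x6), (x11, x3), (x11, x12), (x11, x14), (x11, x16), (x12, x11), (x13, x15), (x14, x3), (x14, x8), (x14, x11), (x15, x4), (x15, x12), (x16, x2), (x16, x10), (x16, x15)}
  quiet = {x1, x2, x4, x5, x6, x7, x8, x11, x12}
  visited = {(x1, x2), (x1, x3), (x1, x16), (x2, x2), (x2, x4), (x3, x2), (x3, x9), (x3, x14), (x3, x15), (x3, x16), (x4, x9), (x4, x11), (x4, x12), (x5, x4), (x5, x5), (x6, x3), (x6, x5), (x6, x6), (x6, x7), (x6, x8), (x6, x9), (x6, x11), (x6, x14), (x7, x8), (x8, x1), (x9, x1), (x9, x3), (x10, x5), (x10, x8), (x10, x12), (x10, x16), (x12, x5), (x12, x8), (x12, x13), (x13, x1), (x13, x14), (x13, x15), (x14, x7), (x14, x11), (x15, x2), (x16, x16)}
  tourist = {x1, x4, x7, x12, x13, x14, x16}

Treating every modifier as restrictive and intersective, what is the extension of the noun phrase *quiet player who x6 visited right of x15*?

{x5, x6}

⟦who x6 visited⟧ = {x : ⟨x6, x⟩ ∈ ⟦visited⟧} = {x3, x5, x6, x7, x8, x9, x11, x14}
⟦right of x15⟧ = {x : ⟨x, x15⟩ ∈ ⟦right of⟧} = {x2, x3, x4, x5, x6, x7, x13, x16}
⟦player⟧ = {x3, x5, x6, x8, x9, x10, x11, x12, x13, x15, x16}
… ∩ ⟦who x6 visited⟧ = {x3, x5, x6, x8, x9, x10, x11, x12, x13, x15, x16} ∩ {x3, x5, x6, x7, x8, x9, x11, x14} = {x3, x5, x6, x8, x9, x11}
… ∩ ⟦right of x15⟧ = {x3, x5, x6, x8, x9, x11} ∩ {x2, x3, x4, x5, x6, x7, x13, x16} = {x3, x5, x6}
… ∩ ⟦quiet⟧ = {x3, x5, x6} ∩ {x1, x2, x4, x5, x6, x7, x8, x11, x12} = {x5, x6}
So ⟦quiet player who x6 visited right of x15⟧ = {x5, x6}.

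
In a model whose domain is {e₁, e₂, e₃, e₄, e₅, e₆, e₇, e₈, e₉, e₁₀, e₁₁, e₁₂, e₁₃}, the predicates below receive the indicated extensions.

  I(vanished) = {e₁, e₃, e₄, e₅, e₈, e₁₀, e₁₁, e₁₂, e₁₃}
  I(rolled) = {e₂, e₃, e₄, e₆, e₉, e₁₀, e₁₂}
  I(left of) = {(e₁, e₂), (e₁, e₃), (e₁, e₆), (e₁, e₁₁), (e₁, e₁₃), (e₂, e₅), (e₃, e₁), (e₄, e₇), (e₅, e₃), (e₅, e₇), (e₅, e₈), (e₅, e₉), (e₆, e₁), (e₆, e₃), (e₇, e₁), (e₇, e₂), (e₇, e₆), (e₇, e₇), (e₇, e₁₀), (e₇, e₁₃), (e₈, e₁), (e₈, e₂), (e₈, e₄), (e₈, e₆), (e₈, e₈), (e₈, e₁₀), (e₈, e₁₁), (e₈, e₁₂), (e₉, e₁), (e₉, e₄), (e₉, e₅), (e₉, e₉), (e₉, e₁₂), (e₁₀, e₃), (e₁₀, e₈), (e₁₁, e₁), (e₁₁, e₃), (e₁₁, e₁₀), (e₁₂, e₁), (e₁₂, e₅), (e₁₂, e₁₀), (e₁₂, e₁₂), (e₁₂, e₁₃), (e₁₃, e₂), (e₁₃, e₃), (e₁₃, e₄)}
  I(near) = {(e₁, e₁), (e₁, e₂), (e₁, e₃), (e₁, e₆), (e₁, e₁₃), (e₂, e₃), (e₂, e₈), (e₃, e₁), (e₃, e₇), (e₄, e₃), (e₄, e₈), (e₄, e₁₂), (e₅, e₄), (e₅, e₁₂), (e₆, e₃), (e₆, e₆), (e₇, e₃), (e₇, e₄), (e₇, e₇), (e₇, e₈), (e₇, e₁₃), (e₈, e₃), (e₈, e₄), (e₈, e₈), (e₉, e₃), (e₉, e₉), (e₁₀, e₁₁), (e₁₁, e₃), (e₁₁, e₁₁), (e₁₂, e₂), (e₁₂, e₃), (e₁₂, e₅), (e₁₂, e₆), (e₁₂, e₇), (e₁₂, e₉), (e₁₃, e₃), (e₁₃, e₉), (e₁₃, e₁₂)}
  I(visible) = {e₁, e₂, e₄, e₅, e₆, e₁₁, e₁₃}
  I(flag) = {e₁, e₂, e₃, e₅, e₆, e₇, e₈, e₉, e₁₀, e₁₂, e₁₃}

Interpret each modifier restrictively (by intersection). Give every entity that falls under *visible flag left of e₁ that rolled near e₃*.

⟦left of e₁⟧ = {x : ⟨x, e₁⟩ ∈ ⟦left of⟧} = {e₃, e₆, e₇, e₈, e₉, e₁₁, e₁₂}
⟦that rolled⟧ = ⟦rolled⟧ = {e₂, e₃, e₄, e₆, e₉, e₁₀, e₁₂}
⟦near e₃⟧ = {x : ⟨x, e₃⟩ ∈ ⟦near⟧} = {e₁, e₂, e₄, e₆, e₇, e₈, e₉, e₁₁, e₁₂, e₁₃}
⟦flag⟧ = {e₁, e₂, e₃, e₅, e₆, e₇, e₈, e₉, e₁₀, e₁₂, e₁₃}
… ∩ ⟦left of e₁⟧ = {e₁, e₂, e₃, e₅, e₆, e₇, e₈, e₉, e₁₀, e₁₂, e₁₃} ∩ {e₃, e₆, e₇, e₈, e₉, e₁₁, e₁₂} = {e₃, e₆, e₇, e₈, e₉, e₁₂}
… ∩ ⟦that rolled⟧ = {e₃, e₆, e₇, e₈, e₉, e₁₂} ∩ {e₂, e₃, e₄, e₆, e₉, e₁₀, e₁₂} = {e₃, e₆, e₉, e₁₂}
… ∩ ⟦near e₃⟧ = {e₃, e₆, e₉, e₁₂} ∩ {e₁, e₂, e₄, e₆, e₇, e₈, e₉, e₁₁, e₁₂, e₁₃} = {e₆, e₉, e₁₂}
… ∩ ⟦visible⟧ = {e₆, e₉, e₁₂} ∩ {e₁, e₂, e₄, e₅, e₆, e₁₁, e₁₃} = {e₆}
So ⟦visible flag left of e₁ that rolled near e₃⟧ = {e₆}.

{e₆}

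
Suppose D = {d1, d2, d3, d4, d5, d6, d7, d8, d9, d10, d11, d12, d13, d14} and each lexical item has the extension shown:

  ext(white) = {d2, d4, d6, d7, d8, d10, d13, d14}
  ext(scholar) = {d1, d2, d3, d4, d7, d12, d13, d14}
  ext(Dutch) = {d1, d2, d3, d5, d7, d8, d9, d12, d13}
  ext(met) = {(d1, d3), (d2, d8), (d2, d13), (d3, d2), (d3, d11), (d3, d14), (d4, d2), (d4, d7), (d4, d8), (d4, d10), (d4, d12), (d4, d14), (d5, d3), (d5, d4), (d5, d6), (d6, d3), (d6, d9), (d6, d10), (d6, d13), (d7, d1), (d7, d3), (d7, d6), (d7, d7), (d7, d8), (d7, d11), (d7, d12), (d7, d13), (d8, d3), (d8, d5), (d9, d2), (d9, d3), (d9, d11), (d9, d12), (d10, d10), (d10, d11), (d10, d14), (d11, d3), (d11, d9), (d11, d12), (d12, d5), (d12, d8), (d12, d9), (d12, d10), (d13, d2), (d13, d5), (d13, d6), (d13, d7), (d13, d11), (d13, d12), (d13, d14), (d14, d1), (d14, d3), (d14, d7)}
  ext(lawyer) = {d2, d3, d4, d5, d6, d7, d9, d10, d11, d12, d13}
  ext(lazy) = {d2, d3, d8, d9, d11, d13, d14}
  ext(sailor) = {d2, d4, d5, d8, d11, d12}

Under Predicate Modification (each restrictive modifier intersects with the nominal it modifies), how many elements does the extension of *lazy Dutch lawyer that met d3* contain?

1

⟦that met d3⟧ = {x : ⟨x, d3⟩ ∈ ⟦met⟧} = {d1, d5, d6, d7, d8, d9, d11, d14}
⟦lawyer⟧ = {d2, d3, d4, d5, d6, d7, d9, d10, d11, d12, d13}
… ∩ ⟦that met d3⟧ = {d2, d3, d4, d5, d6, d7, d9, d10, d11, d12, d13} ∩ {d1, d5, d6, d7, d8, d9, d11, d14} = {d5, d6, d7, d9, d11}
… ∩ ⟦lazy⟧ = {d5, d6, d7, d9, d11} ∩ {d2, d3, d8, d9, d11, d13, d14} = {d9, d11}
… ∩ ⟦Dutch⟧ = {d9, d11} ∩ {d1, d2, d3, d5, d7, d8, d9, d12, d13} = {d9}
⟦lazy Dutch lawyer that met d3⟧ = {d9}, so the cardinality is 1.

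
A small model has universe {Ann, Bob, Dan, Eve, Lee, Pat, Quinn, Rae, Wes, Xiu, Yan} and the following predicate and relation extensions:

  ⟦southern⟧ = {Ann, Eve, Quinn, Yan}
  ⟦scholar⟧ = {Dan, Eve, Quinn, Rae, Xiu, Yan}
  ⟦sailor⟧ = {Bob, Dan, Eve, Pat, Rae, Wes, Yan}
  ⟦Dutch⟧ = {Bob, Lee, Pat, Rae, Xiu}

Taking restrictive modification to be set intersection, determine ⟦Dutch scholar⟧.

⟦scholar⟧ = {Dan, Eve, Quinn, Rae, Xiu, Yan}
… ∩ ⟦Dutch⟧ = {Dan, Eve, Quinn, Rae, Xiu, Yan} ∩ {Bob, Lee, Pat, Rae, Xiu} = {Rae, Xiu}
So ⟦Dutch scholar⟧ = {Rae, Xiu}.

{Rae, Xiu}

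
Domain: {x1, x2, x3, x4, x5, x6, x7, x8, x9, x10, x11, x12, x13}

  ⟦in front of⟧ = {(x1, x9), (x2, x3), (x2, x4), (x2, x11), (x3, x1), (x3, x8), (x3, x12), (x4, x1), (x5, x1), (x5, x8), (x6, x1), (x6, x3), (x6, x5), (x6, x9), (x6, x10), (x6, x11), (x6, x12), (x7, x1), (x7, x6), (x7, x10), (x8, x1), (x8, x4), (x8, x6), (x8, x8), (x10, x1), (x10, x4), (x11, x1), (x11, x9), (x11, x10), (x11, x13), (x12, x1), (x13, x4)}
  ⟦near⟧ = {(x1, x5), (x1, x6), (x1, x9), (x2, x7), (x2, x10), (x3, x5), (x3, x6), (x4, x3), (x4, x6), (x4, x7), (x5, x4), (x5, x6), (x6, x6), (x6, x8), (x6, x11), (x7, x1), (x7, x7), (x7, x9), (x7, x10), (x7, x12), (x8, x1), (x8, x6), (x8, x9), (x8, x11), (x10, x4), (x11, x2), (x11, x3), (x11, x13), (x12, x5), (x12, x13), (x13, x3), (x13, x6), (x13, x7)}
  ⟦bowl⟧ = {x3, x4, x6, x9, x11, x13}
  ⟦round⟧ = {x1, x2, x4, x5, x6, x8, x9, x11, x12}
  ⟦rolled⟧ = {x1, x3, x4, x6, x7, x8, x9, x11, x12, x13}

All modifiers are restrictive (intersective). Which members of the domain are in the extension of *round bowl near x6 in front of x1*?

{x4, x6}

⟦near x6⟧ = {x : ⟨x, x6⟩ ∈ ⟦near⟧} = {x1, x3, x4, x5, x6, x8, x13}
⟦in front of x1⟧ = {x : ⟨x, x1⟩ ∈ ⟦in front of⟧} = {x3, x4, x5, x6, x7, x8, x10, x11, x12}
⟦bowl⟧ = {x3, x4, x6, x9, x11, x13}
… ∩ ⟦near x6⟧ = {x3, x4, x6, x9, x11, x13} ∩ {x1, x3, x4, x5, x6, x8, x13} = {x3, x4, x6, x13}
… ∩ ⟦in front of x1⟧ = {x3, x4, x6, x13} ∩ {x3, x4, x5, x6, x7, x8, x10, x11, x12} = {x3, x4, x6}
… ∩ ⟦round⟧ = {x3, x4, x6} ∩ {x1, x2, x4, x5, x6, x8, x9, x11, x12} = {x4, x6}
So ⟦round bowl near x6 in front of x1⟧ = {x4, x6}.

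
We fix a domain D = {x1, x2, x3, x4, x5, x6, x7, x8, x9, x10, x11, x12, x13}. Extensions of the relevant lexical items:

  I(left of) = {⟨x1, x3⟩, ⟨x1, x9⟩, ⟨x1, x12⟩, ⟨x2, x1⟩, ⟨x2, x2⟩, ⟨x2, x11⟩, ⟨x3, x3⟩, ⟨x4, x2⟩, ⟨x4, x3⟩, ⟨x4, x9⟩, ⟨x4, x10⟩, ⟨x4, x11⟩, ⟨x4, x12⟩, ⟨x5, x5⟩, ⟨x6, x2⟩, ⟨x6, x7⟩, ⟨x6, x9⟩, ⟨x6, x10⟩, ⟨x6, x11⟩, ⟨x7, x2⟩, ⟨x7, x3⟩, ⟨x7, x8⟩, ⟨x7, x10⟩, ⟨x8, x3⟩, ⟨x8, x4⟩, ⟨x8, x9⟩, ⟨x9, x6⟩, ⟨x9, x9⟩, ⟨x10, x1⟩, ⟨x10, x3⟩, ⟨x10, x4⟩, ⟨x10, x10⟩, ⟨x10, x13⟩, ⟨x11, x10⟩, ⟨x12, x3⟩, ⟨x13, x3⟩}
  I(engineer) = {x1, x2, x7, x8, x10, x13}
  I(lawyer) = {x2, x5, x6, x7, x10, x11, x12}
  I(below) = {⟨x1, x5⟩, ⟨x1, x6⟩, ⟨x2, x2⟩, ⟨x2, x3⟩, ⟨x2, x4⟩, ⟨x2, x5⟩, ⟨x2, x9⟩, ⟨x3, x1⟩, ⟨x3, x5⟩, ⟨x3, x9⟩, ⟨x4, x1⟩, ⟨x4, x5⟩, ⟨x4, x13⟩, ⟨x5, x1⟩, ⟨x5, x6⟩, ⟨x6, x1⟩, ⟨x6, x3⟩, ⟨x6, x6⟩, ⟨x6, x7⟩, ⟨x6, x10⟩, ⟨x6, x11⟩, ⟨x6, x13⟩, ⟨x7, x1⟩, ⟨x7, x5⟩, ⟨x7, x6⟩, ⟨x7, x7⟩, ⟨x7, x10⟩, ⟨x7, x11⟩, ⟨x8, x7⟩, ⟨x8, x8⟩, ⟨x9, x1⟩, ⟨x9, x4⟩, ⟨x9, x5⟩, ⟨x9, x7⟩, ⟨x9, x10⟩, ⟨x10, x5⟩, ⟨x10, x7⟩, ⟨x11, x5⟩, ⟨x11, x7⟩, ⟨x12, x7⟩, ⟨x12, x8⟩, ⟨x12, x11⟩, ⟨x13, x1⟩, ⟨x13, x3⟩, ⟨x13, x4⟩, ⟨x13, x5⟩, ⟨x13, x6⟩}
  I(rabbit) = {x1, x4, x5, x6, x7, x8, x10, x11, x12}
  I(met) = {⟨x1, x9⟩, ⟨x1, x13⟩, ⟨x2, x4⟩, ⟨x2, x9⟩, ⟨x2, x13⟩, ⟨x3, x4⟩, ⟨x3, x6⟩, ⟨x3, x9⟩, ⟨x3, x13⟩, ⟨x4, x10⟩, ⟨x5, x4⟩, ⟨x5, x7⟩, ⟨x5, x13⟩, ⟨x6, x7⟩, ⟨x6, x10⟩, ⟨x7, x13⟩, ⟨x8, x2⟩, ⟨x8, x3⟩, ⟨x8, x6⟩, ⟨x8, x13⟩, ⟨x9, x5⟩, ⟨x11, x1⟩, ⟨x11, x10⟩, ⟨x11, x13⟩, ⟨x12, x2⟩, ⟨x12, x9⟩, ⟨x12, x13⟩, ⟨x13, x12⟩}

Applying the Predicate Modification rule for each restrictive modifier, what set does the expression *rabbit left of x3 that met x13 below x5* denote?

⟦left of x3⟧ = {x : ⟨x, x3⟩ ∈ ⟦left of⟧} = {x1, x3, x4, x7, x8, x10, x12, x13}
⟦that met x13⟧ = {x : ⟨x, x13⟩ ∈ ⟦met⟧} = {x1, x2, x3, x5, x7, x8, x11, x12}
⟦below x5⟧ = {x : ⟨x, x5⟩ ∈ ⟦below⟧} = {x1, x2, x3, x4, x7, x9, x10, x11, x13}
⟦rabbit⟧ = {x1, x4, x5, x6, x7, x8, x10, x11, x12}
… ∩ ⟦left of x3⟧ = {x1, x4, x5, x6, x7, x8, x10, x11, x12} ∩ {x1, x3, x4, x7, x8, x10, x12, x13} = {x1, x4, x7, x8, x10, x12}
… ∩ ⟦that met x13⟧ = {x1, x4, x7, x8, x10, x12} ∩ {x1, x2, x3, x5, x7, x8, x11, x12} = {x1, x7, x8, x12}
… ∩ ⟦below x5⟧ = {x1, x7, x8, x12} ∩ {x1, x2, x3, x4, x7, x9, x10, x11, x13} = {x1, x7}
So ⟦rabbit left of x3 that met x13 below x5⟧ = {x1, x7}.

{x1, x7}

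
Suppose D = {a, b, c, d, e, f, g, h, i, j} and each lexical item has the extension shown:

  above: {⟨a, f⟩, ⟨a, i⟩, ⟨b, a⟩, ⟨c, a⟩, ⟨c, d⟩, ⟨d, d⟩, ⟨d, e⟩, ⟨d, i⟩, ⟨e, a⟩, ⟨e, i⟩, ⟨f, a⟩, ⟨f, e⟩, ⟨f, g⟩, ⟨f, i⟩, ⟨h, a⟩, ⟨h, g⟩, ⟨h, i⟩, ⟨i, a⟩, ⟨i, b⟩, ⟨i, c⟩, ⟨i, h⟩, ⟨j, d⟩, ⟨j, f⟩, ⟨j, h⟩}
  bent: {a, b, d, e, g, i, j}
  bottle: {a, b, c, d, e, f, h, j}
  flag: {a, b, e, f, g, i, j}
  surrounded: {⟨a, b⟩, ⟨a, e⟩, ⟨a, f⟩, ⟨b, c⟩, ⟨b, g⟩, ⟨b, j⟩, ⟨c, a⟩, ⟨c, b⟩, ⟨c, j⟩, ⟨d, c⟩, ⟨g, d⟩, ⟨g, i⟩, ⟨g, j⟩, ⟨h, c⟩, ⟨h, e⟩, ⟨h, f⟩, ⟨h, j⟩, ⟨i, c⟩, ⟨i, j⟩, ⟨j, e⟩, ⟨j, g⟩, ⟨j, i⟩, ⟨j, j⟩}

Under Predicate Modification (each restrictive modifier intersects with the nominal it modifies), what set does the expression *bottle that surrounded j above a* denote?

⟦that surrounded j⟧ = {x : ⟨x, j⟩ ∈ ⟦surrounded⟧} = {b, c, g, h, i, j}
⟦above a⟧ = {x : ⟨x, a⟩ ∈ ⟦above⟧} = {b, c, e, f, h, i}
⟦bottle⟧ = {a, b, c, d, e, f, h, j}
… ∩ ⟦that surrounded j⟧ = {a, b, c, d, e, f, h, j} ∩ {b, c, g, h, i, j} = {b, c, h, j}
… ∩ ⟦above a⟧ = {b, c, h, j} ∩ {b, c, e, f, h, i} = {b, c, h}
So ⟦bottle that surrounded j above a⟧ = {b, c, h}.

{b, c, h}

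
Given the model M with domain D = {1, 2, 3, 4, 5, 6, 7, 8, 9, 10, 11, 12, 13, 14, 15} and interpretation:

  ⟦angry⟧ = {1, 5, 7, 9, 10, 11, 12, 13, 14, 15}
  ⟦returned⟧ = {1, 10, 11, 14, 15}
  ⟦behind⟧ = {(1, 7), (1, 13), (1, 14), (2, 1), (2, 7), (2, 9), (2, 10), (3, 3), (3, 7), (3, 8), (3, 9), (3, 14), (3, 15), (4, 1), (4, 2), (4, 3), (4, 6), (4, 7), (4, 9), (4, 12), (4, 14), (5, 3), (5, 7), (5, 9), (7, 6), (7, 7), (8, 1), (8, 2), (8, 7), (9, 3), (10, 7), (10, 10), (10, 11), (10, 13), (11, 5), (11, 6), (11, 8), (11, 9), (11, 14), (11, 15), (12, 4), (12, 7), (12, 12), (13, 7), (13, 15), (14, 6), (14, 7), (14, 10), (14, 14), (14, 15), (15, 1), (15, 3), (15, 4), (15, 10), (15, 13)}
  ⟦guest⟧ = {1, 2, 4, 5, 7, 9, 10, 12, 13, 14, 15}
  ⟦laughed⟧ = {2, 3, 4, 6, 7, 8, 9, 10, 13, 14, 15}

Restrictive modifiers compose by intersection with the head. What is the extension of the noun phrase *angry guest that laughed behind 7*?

⟦that laughed⟧ = ⟦laughed⟧ = {2, 3, 4, 6, 7, 8, 9, 10, 13, 14, 15}
⟦behind 7⟧ = {x : ⟨x, 7⟩ ∈ ⟦behind⟧} = {1, 2, 3, 4, 5, 7, 8, 10, 12, 13, 14}
⟦guest⟧ = {1, 2, 4, 5, 7, 9, 10, 12, 13, 14, 15}
… ∩ ⟦that laughed⟧ = {1, 2, 4, 5, 7, 9, 10, 12, 13, 14, 15} ∩ {2, 3, 4, 6, 7, 8, 9, 10, 13, 14, 15} = {2, 4, 7, 9, 10, 13, 14, 15}
… ∩ ⟦behind 7⟧ = {2, 4, 7, 9, 10, 13, 14, 15} ∩ {1, 2, 3, 4, 5, 7, 8, 10, 12, 13, 14} = {2, 4, 7, 10, 13, 14}
… ∩ ⟦angry⟧ = {2, 4, 7, 10, 13, 14} ∩ {1, 5, 7, 9, 10, 11, 12, 13, 14, 15} = {7, 10, 13, 14}
So ⟦angry guest that laughed behind 7⟧ = {7, 10, 13, 14}.

{7, 10, 13, 14}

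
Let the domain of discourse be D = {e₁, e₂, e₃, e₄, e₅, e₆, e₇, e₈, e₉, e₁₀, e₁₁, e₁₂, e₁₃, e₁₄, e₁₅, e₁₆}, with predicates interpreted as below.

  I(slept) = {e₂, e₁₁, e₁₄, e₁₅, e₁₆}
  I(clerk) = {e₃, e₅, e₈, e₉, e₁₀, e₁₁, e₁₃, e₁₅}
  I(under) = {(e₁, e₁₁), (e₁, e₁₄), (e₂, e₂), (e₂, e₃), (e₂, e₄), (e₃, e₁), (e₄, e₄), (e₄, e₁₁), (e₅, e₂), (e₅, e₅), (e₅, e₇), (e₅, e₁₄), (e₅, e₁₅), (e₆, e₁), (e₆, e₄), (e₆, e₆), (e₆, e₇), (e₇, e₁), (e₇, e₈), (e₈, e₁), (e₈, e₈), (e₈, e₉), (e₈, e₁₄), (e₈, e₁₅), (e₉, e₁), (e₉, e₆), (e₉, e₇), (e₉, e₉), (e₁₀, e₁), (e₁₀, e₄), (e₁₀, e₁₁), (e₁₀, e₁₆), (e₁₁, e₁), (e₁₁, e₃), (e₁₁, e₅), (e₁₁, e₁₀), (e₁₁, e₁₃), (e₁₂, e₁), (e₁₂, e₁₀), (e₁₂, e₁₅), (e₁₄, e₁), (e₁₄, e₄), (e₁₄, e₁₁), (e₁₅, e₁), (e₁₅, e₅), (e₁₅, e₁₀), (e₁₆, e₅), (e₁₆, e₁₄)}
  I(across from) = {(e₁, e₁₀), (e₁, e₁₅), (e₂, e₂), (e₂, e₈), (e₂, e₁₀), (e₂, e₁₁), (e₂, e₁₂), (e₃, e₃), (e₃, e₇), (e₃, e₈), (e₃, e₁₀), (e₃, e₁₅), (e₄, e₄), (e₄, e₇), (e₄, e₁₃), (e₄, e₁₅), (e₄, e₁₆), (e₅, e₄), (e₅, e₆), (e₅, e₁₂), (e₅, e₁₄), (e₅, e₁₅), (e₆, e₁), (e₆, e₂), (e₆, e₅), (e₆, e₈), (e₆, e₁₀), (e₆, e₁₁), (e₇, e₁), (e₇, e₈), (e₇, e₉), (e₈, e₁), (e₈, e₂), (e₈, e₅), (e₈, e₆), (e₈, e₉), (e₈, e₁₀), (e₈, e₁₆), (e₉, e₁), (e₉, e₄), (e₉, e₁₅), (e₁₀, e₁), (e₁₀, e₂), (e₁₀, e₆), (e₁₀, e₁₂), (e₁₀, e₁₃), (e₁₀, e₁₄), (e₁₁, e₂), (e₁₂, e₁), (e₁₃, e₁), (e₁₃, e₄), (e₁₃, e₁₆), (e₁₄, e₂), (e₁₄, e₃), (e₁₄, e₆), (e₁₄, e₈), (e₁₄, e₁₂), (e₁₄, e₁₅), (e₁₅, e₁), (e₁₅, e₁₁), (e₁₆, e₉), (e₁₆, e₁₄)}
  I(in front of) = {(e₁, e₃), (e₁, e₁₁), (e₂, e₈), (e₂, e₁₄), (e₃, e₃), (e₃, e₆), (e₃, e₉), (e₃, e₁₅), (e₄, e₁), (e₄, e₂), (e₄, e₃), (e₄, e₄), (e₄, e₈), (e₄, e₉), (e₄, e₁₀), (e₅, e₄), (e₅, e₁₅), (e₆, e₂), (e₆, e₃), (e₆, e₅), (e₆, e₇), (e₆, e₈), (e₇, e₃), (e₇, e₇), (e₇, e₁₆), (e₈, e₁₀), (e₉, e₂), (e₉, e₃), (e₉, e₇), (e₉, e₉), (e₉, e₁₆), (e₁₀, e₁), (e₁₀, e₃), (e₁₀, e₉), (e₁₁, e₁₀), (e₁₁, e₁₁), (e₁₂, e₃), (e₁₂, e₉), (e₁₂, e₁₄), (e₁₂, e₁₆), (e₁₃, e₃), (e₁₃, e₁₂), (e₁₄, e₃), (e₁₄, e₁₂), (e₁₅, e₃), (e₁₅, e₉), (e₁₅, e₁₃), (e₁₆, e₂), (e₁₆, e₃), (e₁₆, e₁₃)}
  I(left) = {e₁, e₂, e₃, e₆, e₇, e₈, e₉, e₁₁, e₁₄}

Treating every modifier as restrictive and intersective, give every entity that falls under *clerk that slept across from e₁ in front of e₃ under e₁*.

⟦that slept⟧ = ⟦slept⟧ = {e₂, e₁₁, e₁₄, e₁₅, e₁₆}
⟦across from e₁⟧ = {x : ⟨x, e₁⟩ ∈ ⟦across from⟧} = {e₆, e₇, e₈, e₉, e₁₀, e₁₂, e₁₃, e₁₅}
⟦in front of e₃⟧ = {x : ⟨x, e₃⟩ ∈ ⟦in front of⟧} = {e₁, e₃, e₄, e₆, e₇, e₉, e₁₀, e₁₂, e₁₃, e₁₄, e₁₅, e₁₆}
⟦under e₁⟧ = {x : ⟨x, e₁⟩ ∈ ⟦under⟧} = {e₃, e₆, e₇, e₈, e₉, e₁₀, e₁₁, e₁₂, e₁₄, e₁₅}
⟦clerk⟧ = {e₃, e₅, e₈, e₉, e₁₀, e₁₁, e₁₃, e₁₅}
… ∩ ⟦that slept⟧ = {e₃, e₅, e₈, e₉, e₁₀, e₁₁, e₁₃, e₁₅} ∩ {e₂, e₁₁, e₁₄, e₁₅, e₁₆} = {e₁₁, e₁₅}
… ∩ ⟦across from e₁⟧ = {e₁₁, e₁₅} ∩ {e₆, e₇, e₈, e₉, e₁₀, e₁₂, e₁₃, e₁₅} = {e₁₅}
… ∩ ⟦in front of e₃⟧ = {e₁₅} ∩ {e₁, e₃, e₄, e₆, e₇, e₉, e₁₀, e₁₂, e₁₃, e₁₄, e₁₅, e₁₆} = {e₁₅}
… ∩ ⟦under e₁⟧ = {e₁₅} ∩ {e₃, e₆, e₇, e₈, e₉, e₁₀, e₁₁, e₁₂, e₁₄, e₁₅} = {e₁₅}
So ⟦clerk that slept across from e₁ in front of e₃ under e₁⟧ = {e₁₅}.

{e₁₅}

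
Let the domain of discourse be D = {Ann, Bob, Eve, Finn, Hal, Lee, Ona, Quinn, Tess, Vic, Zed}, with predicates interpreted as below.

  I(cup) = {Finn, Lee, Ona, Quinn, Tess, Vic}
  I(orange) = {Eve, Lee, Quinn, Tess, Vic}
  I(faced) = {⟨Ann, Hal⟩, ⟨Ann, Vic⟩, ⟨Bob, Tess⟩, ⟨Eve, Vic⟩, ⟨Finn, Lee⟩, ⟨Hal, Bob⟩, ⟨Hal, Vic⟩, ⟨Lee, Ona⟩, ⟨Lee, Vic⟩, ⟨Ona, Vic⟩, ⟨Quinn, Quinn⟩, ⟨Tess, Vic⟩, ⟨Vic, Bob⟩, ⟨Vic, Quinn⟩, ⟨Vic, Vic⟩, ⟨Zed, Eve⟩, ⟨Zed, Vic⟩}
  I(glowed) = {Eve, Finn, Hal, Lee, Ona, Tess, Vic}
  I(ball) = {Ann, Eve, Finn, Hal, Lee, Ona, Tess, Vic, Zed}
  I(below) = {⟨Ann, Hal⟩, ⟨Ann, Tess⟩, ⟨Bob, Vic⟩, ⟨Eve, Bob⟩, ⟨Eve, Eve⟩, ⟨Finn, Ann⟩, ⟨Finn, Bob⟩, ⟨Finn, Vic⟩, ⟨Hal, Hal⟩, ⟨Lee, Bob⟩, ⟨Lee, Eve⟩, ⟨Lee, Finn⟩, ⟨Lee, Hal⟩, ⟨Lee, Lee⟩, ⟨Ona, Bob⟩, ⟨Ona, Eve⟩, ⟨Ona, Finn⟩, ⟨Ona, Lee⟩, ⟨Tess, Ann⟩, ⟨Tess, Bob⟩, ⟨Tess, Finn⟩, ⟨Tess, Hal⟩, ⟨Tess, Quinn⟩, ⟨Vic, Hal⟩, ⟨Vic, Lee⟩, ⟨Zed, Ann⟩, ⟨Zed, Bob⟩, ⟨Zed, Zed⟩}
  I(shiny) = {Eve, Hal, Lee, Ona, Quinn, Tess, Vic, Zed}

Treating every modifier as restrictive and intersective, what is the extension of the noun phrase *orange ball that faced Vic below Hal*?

⟦that faced Vic⟧ = {x : ⟨x, Vic⟩ ∈ ⟦faced⟧} = {Ann, Eve, Hal, Lee, Ona, Tess, Vic, Zed}
⟦below Hal⟧ = {x : ⟨x, Hal⟩ ∈ ⟦below⟧} = {Ann, Hal, Lee, Tess, Vic}
⟦ball⟧ = {Ann, Eve, Finn, Hal, Lee, Ona, Tess, Vic, Zed}
… ∩ ⟦that faced Vic⟧ = {Ann, Eve, Finn, Hal, Lee, Ona, Tess, Vic, Zed} ∩ {Ann, Eve, Hal, Lee, Ona, Tess, Vic, Zed} = {Ann, Eve, Hal, Lee, Ona, Tess, Vic, Zed}
… ∩ ⟦below Hal⟧ = {Ann, Eve, Hal, Lee, Ona, Tess, Vic, Zed} ∩ {Ann, Hal, Lee, Tess, Vic} = {Ann, Hal, Lee, Tess, Vic}
… ∩ ⟦orange⟧ = {Ann, Hal, Lee, Tess, Vic} ∩ {Eve, Lee, Quinn, Tess, Vic} = {Lee, Tess, Vic}
So ⟦orange ball that faced Vic below Hal⟧ = {Lee, Tess, Vic}.

{Lee, Tess, Vic}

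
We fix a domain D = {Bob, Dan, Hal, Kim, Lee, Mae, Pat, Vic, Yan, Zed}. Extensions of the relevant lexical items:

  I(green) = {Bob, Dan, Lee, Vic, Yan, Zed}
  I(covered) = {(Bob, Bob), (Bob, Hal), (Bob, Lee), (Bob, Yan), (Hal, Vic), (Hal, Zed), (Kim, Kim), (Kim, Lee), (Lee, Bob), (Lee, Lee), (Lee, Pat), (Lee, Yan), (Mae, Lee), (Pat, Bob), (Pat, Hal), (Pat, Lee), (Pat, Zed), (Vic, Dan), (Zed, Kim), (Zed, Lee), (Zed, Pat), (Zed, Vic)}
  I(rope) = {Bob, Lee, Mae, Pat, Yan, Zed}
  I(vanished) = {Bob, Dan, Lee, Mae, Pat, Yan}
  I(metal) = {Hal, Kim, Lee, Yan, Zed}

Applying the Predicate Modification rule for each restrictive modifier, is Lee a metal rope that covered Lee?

yes

⟦that covered Lee⟧ = {x : ⟨x, Lee⟩ ∈ ⟦covered⟧} = {Bob, Kim, Lee, Mae, Pat, Zed}
⟦rope⟧ = {Bob, Lee, Mae, Pat, Yan, Zed}
… ∩ ⟦that covered Lee⟧ = {Bob, Lee, Mae, Pat, Yan, Zed} ∩ {Bob, Kim, Lee, Mae, Pat, Zed} = {Bob, Lee, Mae, Pat, Zed}
… ∩ ⟦metal⟧ = {Bob, Lee, Mae, Pat, Zed} ∩ {Hal, Kim, Lee, Yan, Zed} = {Lee, Zed}
⟦metal rope that covered Lee⟧ = {Lee, Zed}; Lee ∈ this set.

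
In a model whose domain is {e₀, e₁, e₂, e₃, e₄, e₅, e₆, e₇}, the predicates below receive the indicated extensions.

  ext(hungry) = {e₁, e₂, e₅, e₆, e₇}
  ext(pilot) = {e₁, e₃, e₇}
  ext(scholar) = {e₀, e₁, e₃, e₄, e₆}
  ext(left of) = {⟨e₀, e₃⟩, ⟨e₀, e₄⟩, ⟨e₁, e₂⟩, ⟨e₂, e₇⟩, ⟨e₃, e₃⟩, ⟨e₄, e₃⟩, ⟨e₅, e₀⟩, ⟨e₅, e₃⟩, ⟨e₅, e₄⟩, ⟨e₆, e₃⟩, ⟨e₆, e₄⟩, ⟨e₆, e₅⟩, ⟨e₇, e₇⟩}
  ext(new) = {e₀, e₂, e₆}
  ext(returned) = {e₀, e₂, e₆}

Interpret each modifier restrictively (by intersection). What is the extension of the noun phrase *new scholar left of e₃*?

{e₀, e₆}

⟦left of e₃⟧ = {x : ⟨x, e₃⟩ ∈ ⟦left of⟧} = {e₀, e₃, e₄, e₅, e₆}
⟦scholar⟧ = {e₀, e₁, e₃, e₄, e₆}
… ∩ ⟦left of e₃⟧ = {e₀, e₁, e₃, e₄, e₆} ∩ {e₀, e₃, e₄, e₅, e₆} = {e₀, e₃, e₄, e₆}
… ∩ ⟦new⟧ = {e₀, e₃, e₄, e₆} ∩ {e₀, e₂, e₆} = {e₀, e₆}
So ⟦new scholar left of e₃⟧ = {e₀, e₆}.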